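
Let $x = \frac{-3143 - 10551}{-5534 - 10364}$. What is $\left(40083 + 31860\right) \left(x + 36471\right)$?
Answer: $\frac{20857342326918}{7949} \approx 2.6239 \cdot 10^{9}$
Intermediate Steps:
$x = \frac{6847}{7949}$ ($x = - \frac{13694}{-15898} = \left(-13694\right) \left(- \frac{1}{15898}\right) = \frac{6847}{7949} \approx 0.86137$)
$\left(40083 + 31860\right) \left(x + 36471\right) = \left(40083 + 31860\right) \left(\frac{6847}{7949} + 36471\right) = 71943 \cdot \frac{289914826}{7949} = \frac{20857342326918}{7949}$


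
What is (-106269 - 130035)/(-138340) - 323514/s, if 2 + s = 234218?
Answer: 147100707/450020020 ≈ 0.32688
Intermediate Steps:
s = 234216 (s = -2 + 234218 = 234216)
(-106269 - 130035)/(-138340) - 323514/s = (-106269 - 130035)/(-138340) - 323514/234216 = -236304*(-1/138340) - 323514*1/234216 = 59076/34585 - 17973/13012 = 147100707/450020020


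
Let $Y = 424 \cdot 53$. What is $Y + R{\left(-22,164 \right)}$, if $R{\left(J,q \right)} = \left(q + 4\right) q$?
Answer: $50024$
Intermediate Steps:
$Y = 22472$
$R{\left(J,q \right)} = q \left(4 + q\right)$ ($R{\left(J,q \right)} = \left(4 + q\right) q = q \left(4 + q\right)$)
$Y + R{\left(-22,164 \right)} = 22472 + 164 \left(4 + 164\right) = 22472 + 164 \cdot 168 = 22472 + 27552 = 50024$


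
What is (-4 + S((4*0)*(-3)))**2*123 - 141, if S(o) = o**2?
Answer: 1827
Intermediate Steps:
(-4 + S((4*0)*(-3)))**2*123 - 141 = (-4 + ((4*0)*(-3))**2)**2*123 - 141 = (-4 + (0*(-3))**2)**2*123 - 141 = (-4 + 0**2)**2*123 - 141 = (-4 + 0)**2*123 - 141 = (-4)**2*123 - 141 = 16*123 - 141 = 1968 - 141 = 1827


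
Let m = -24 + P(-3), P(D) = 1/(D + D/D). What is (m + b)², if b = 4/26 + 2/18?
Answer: 32160241/54756 ≈ 587.34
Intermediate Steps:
b = 31/117 (b = 4*(1/26) + 2*(1/18) = 2/13 + ⅑ = 31/117 ≈ 0.26496)
P(D) = 1/(1 + D) (P(D) = 1/(D + 1) = 1/(1 + D))
m = -49/2 (m = -24 + 1/(1 - 3) = -24 + 1/(-2) = -24 - ½ = -49/2 ≈ -24.500)
(m + b)² = (-49/2 + 31/117)² = (-5671/234)² = 32160241/54756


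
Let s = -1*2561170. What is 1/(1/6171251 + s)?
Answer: -6171251/15805622923669 ≈ -3.9045e-7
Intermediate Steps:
s = -2561170
1/(1/6171251 + s) = 1/(1/6171251 - 2561170) = 1/(-15805622923669/6171251) = -6171251/15805622923669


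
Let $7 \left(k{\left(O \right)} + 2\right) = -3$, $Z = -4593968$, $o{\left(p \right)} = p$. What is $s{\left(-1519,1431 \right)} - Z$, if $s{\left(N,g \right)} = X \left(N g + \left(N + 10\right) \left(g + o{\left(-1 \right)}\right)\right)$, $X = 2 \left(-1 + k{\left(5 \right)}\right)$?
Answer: $\frac{240072608}{7} \approx 3.4296 \cdot 10^{7}$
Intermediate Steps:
$k{\left(O \right)} = - \frac{17}{7}$ ($k{\left(O \right)} = -2 + \frac{1}{7} \left(-3\right) = -2 - \frac{3}{7} = - \frac{17}{7}$)
$X = - \frac{48}{7}$ ($X = 2 \left(-1 - \frac{17}{7}\right) = 2 \left(- \frac{24}{7}\right) = - \frac{48}{7} \approx -6.8571$)
$s{\left(N,g \right)} = - \frac{48 N g}{7} - \frac{48 \left(-1 + g\right) \left(10 + N\right)}{7}$ ($s{\left(N,g \right)} = - \frac{48 \left(N g + \left(N + 10\right) \left(g - 1\right)\right)}{7} = - \frac{48 \left(N g + \left(10 + N\right) \left(-1 + g\right)\right)}{7} = - \frac{48 \left(N g + \left(-1 + g\right) \left(10 + N\right)\right)}{7} = - \frac{48 N g}{7} - \frac{48 \left(-1 + g\right) \left(10 + N\right)}{7}$)
$s{\left(-1519,1431 \right)} - Z = \left(\frac{480}{7} - \frac{686880}{7} + \frac{48}{7} \left(-1519\right) - \left(-20832\right) 1431\right) - -4593968 = \left(\frac{480}{7} - \frac{686880}{7} - 10416 + 29810592\right) + 4593968 = \frac{207914832}{7} + 4593968 = \frac{240072608}{7}$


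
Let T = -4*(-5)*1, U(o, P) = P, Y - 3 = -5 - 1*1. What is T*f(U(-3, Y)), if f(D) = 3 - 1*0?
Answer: 60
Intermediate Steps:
Y = -3 (Y = 3 + (-5 - 1*1) = 3 + (-5 - 1) = 3 - 6 = -3)
f(D) = 3 (f(D) = 3 + 0 = 3)
T = 20 (T = 20*1 = 20)
T*f(U(-3, Y)) = 20*3 = 60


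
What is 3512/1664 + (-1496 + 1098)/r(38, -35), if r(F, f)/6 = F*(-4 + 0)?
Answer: 30197/11856 ≈ 2.5470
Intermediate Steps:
r(F, f) = -24*F (r(F, f) = 6*(F*(-4 + 0)) = 6*(F*(-4)) = 6*(-4*F) = -24*F)
3512/1664 + (-1496 + 1098)/r(38, -35) = 3512/1664 + (-1496 + 1098)/((-24*38)) = 3512*(1/1664) - 398/(-912) = 439/208 - 398*(-1/912) = 439/208 + 199/456 = 30197/11856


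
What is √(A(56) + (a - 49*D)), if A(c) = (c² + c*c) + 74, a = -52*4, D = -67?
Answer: √9421 ≈ 97.062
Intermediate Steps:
a = -208
A(c) = 74 + 2*c² (A(c) = (c² + c²) + 74 = 2*c² + 74 = 74 + 2*c²)
√(A(56) + (a - 49*D)) = √((74 + 2*56²) + (-208 - 49*(-67))) = √((74 + 2*3136) + (-208 + 3283)) = √((74 + 6272) + 3075) = √(6346 + 3075) = √9421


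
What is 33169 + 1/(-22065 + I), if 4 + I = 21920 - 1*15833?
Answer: 530106957/15982 ≈ 33169.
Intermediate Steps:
I = 6083 (I = -4 + (21920 - 1*15833) = -4 + (21920 - 15833) = -4 + 6087 = 6083)
33169 + 1/(-22065 + I) = 33169 + 1/(-22065 + 6083) = 33169 + 1/(-15982) = 33169 - 1/15982 = 530106957/15982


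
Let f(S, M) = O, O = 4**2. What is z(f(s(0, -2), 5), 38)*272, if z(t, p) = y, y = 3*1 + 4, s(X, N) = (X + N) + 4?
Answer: 1904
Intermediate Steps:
s(X, N) = 4 + N + X (s(X, N) = (N + X) + 4 = 4 + N + X)
O = 16
f(S, M) = 16
y = 7 (y = 3 + 4 = 7)
z(t, p) = 7
z(f(s(0, -2), 5), 38)*272 = 7*272 = 1904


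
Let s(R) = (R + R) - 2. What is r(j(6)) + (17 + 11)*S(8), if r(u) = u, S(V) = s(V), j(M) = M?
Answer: 398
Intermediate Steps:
s(R) = -2 + 2*R (s(R) = 2*R - 2 = -2 + 2*R)
S(V) = -2 + 2*V
r(j(6)) + (17 + 11)*S(8) = 6 + (17 + 11)*(-2 + 2*8) = 6 + 28*(-2 + 16) = 6 + 28*14 = 6 + 392 = 398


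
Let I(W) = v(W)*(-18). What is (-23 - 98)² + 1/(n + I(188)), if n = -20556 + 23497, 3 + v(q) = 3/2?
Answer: 43454489/2968 ≈ 14641.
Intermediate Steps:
v(q) = -3/2 (v(q) = -3 + 3/2 = -3/2)
I(W) = 27 (I(W) = -3/2*(-18) = 27)
n = 2941
(-23 - 98)² + 1/(n + I(188)) = (-23 - 98)² + 1/(2941 + 27) = (-121)² + 1/2968 = 14641 + 1/2968 = 43454489/2968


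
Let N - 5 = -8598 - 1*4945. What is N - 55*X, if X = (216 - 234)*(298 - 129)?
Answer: 153772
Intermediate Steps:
X = -3042 (X = -18*169 = -3042)
N = -13538 (N = 5 + (-8598 - 1*4945) = 5 + (-8598 - 4945) = 5 - 13543 = -13538)
N - 55*X = -13538 - 55*(-3042) = -13538 + 167310 = 153772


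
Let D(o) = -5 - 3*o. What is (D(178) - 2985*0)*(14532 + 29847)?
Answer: -23920281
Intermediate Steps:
(D(178) - 2985*0)*(14532 + 29847) = ((-5 - 3*178) - 2985*0)*(14532 + 29847) = ((-5 - 534) + 0)*44379 = (-539 + 0)*44379 = -539*44379 = -23920281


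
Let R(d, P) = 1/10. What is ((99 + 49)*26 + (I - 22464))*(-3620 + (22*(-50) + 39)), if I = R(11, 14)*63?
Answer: 871120057/10 ≈ 8.7112e+7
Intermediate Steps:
R(d, P) = 1/10
I = 63/10 (I = (1/10)*63 = 63/10 ≈ 6.3000)
((99 + 49)*26 + (I - 22464))*(-3620 + (22*(-50) + 39)) = ((99 + 49)*26 + (63/10 - 22464))*(-3620 + (22*(-50) + 39)) = (148*26 - 224577/10)*(-3620 + (-1100 + 39)) = (3848 - 224577/10)*(-3620 - 1061) = -186097/10*(-4681) = 871120057/10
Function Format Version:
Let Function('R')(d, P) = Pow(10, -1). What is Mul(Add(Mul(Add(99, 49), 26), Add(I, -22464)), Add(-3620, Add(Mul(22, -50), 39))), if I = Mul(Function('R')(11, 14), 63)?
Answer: Rational(871120057, 10) ≈ 8.7112e+7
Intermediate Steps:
Function('R')(d, P) = Rational(1, 10)
I = Rational(63, 10) (I = Mul(Rational(1, 10), 63) = Rational(63, 10) ≈ 6.3000)
Mul(Add(Mul(Add(99, 49), 26), Add(I, -22464)), Add(-3620, Add(Mul(22, -50), 39))) = Mul(Add(Mul(Add(99, 49), 26), Add(Rational(63, 10), -22464)), Add(-3620, Add(Mul(22, -50), 39))) = Mul(Add(Mul(148, 26), Rational(-224577, 10)), Add(-3620, Add(-1100, 39))) = Mul(Add(3848, Rational(-224577, 10)), Add(-3620, -1061)) = Mul(Rational(-186097, 10), -4681) = Rational(871120057, 10)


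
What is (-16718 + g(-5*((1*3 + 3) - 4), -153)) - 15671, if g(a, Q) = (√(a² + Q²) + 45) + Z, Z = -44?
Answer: -32388 + √23509 ≈ -32235.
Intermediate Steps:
g(a, Q) = 1 + √(Q² + a²) (g(a, Q) = (√(a² + Q²) + 45) - 44 = (√(Q² + a²) + 45) - 44 = (45 + √(Q² + a²)) - 44 = 1 + √(Q² + a²))
(-16718 + g(-5*((1*3 + 3) - 4), -153)) - 15671 = (-16718 + (1 + √((-153)² + (-5*((1*3 + 3) - 4))²))) - 15671 = (-16718 + (1 + √(23409 + (-5*((3 + 3) - 4))²))) - 15671 = (-16718 + (1 + √(23409 + (-5*(6 - 4))²))) - 15671 = (-16718 + (1 + √(23409 + (-5*2)²))) - 15671 = (-16718 + (1 + √(23409 + (-10)²))) - 15671 = (-16718 + (1 + √(23409 + 100))) - 15671 = (-16718 + (1 + √23509)) - 15671 = (-16717 + √23509) - 15671 = -32388 + √23509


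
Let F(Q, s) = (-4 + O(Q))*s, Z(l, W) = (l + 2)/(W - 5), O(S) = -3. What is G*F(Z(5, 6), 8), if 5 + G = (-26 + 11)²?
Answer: -12320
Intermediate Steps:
Z(l, W) = (2 + l)/(-5 + W)
F(Q, s) = -7*s (F(Q, s) = (-4 - 3)*s = -7*s)
G = 220 (G = -5 + (-26 + 11)² = -5 + (-15)² = -5 + 225 = 220)
G*F(Z(5, 6), 8) = 220*(-7*8) = 220*(-56) = -12320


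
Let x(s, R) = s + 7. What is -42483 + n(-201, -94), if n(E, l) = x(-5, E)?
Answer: -42481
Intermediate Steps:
x(s, R) = 7 + s
n(E, l) = 2 (n(E, l) = 7 - 5 = 2)
-42483 + n(-201, -94) = -42483 + 2 = -42481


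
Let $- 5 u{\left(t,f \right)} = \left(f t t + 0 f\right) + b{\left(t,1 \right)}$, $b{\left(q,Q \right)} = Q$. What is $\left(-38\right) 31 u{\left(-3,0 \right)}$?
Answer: $\frac{1178}{5} \approx 235.6$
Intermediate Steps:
$u{\left(t,f \right)} = - \frac{1}{5} - \frac{f t^{2}}{5}$ ($u{\left(t,f \right)} = - \frac{\left(f t t + 0 f\right) + 1}{5} = - \frac{\left(f t^{2} + 0\right) + 1}{5} = - \frac{f t^{2} + 1}{5} = - \frac{1 + f t^{2}}{5} = - \frac{1}{5} - \frac{f t^{2}}{5}$)
$\left(-38\right) 31 u{\left(-3,0 \right)} = \left(-38\right) 31 \left(- \frac{1}{5} - 0 \left(-3\right)^{2}\right) = - 1178 \left(- \frac{1}{5} - 0 \cdot 9\right) = - 1178 \left(- \frac{1}{5} + 0\right) = \left(-1178\right) \left(- \frac{1}{5}\right) = \frac{1178}{5}$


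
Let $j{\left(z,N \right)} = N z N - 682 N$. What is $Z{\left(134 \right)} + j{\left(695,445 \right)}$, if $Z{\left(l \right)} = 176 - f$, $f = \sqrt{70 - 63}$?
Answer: $137324061 - \sqrt{7} \approx 1.3732 \cdot 10^{8}$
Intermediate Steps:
$f = \sqrt{7} \approx 2.6458$
$Z{\left(l \right)} = 176 - \sqrt{7}$
$j{\left(z,N \right)} = - 682 N + z N^{2}$ ($j{\left(z,N \right)} = z N^{2} - 682 N = - 682 N + z N^{2}$)
$Z{\left(134 \right)} + j{\left(695,445 \right)} = \left(176 - \sqrt{7}\right) + 445 \left(-682 + 445 \cdot 695\right) = \left(176 - \sqrt{7}\right) + 445 \left(-682 + 309275\right) = \left(176 - \sqrt{7}\right) + 445 \cdot 308593 = \left(176 - \sqrt{7}\right) + 137323885 = 137324061 - \sqrt{7}$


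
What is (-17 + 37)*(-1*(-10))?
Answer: 200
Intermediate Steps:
(-17 + 37)*(-1*(-10)) = 20*10 = 200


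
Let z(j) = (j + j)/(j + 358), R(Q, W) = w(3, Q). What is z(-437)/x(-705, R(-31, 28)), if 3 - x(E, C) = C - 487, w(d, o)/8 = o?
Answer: 437/29151 ≈ 0.014991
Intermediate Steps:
w(d, o) = 8*o
R(Q, W) = 8*Q
x(E, C) = 490 - C (x(E, C) = 3 - (C - 487) = 3 - (-487 + C) = 3 + (487 - C) = 490 - C)
z(j) = 2*j/(358 + j) (z(j) = (2*j)/(358 + j) = 2*j/(358 + j))
z(-437)/x(-705, R(-31, 28)) = (2*(-437)/(358 - 437))/(490 - 8*(-31)) = (2*(-437)/(-79))/(490 - 1*(-248)) = (2*(-437)*(-1/79))/(490 + 248) = (874/79)/738 = (874/79)*(1/738) = 437/29151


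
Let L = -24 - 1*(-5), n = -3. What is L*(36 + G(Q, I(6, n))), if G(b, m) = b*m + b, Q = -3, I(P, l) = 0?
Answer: -627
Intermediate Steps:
G(b, m) = b + b*m
L = -19 (L = -24 + 5 = -19)
L*(36 + G(Q, I(6, n))) = -19*(36 - 3*(1 + 0)) = -19*(36 - 3*1) = -19*(36 - 3) = -19*33 = -627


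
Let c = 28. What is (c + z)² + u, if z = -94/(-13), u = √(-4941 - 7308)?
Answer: 209764/169 + 3*I*√1361 ≈ 1241.2 + 110.68*I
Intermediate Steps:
u = 3*I*√1361 (u = √(-12249) = 3*I*√1361 ≈ 110.68*I)
z = 94/13 (z = -94*(-1/13) = 94/13 ≈ 7.2308)
(c + z)² + u = (28 + 94/13)² + 3*I*√1361 = (458/13)² + 3*I*√1361 = 209764/169 + 3*I*√1361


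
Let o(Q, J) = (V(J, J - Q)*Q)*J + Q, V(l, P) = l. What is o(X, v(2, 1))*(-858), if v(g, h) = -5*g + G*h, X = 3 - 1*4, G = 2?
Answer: 55770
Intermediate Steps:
X = -1 (X = 3 - 4 = -1)
v(g, h) = -5*g + 2*h
o(Q, J) = Q + Q*J**2 (o(Q, J) = (J*Q)*J + Q = Q*J**2 + Q = Q + Q*J**2)
o(X, v(2, 1))*(-858) = -(1 + (-5*2 + 2*1)**2)*(-858) = -(1 + (-10 + 2)**2)*(-858) = -(1 + (-8)**2)*(-858) = -(1 + 64)*(-858) = -1*65*(-858) = -65*(-858) = 55770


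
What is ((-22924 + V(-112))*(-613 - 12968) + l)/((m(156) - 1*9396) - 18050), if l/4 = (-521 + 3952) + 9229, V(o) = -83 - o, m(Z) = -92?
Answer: -44426805/3934 ≈ -11293.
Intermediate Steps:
l = 50640 (l = 4*((-521 + 3952) + 9229) = 4*(3431 + 9229) = 4*12660 = 50640)
((-22924 + V(-112))*(-613 - 12968) + l)/((m(156) - 1*9396) - 18050) = ((-22924 + (-83 - 1*(-112)))*(-613 - 12968) + 50640)/((-92 - 1*9396) - 18050) = ((-22924 + (-83 + 112))*(-13581) + 50640)/((-92 - 9396) - 18050) = ((-22924 + 29)*(-13581) + 50640)/(-9488 - 18050) = (-22895*(-13581) + 50640)/(-27538) = (310936995 + 50640)*(-1/27538) = 310987635*(-1/27538) = -44426805/3934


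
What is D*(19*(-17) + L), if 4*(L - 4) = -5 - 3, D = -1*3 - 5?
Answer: 2568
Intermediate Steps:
D = -8 (D = -3 - 5 = -8)
L = 2 (L = 4 + (-5 - 3)/4 = 4 + (1/4)*(-8) = 4 - 2 = 2)
D*(19*(-17) + L) = -8*(19*(-17) + 2) = -8*(-323 + 2) = -8*(-321) = 2568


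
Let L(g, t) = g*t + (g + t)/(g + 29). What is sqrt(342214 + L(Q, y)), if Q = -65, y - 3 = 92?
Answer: sqrt(12097374)/6 ≈ 579.69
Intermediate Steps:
y = 95 (y = 3 + 92 = 95)
L(g, t) = g*t + (g + t)/(29 + g)
sqrt(342214 + L(Q, y)) = sqrt(342214 + (-65 + 95 + 95*(-65)**2 + 29*(-65)*95)/(29 - 65)) = sqrt(342214 + (-65 + 95 + 95*4225 - 179075)/(-36)) = sqrt(342214 - (-65 + 95 + 401375 - 179075)/36) = sqrt(342214 - 1/36*222330) = sqrt(342214 - 37055/6) = sqrt(2016229/6) = sqrt(12097374)/6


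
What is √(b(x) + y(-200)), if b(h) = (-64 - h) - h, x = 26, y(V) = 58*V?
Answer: 2*I*√2929 ≈ 108.24*I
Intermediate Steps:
b(h) = -64 - 2*h
√(b(x) + y(-200)) = √((-64 - 2*26) + 58*(-200)) = √((-64 - 52) - 11600) = √(-116 - 11600) = √(-11716) = 2*I*√2929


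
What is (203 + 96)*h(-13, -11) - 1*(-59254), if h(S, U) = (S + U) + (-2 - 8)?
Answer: 49088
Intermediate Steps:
h(S, U) = -10 + S + U (h(S, U) = (S + U) - 10 = -10 + S + U)
(203 + 96)*h(-13, -11) - 1*(-59254) = (203 + 96)*(-10 - 13 - 11) - 1*(-59254) = 299*(-34) + 59254 = -10166 + 59254 = 49088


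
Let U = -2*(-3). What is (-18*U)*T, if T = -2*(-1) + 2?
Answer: -432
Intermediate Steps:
T = 4 (T = 2 + 2 = 4)
U = 6
(-18*U)*T = -18*6*4 = -108*4 = -432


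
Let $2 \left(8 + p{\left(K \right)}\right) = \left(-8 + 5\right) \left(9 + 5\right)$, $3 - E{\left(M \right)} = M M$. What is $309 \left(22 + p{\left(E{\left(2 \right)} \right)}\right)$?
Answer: $-2163$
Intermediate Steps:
$E{\left(M \right)} = 3 - M^{2}$ ($E{\left(M \right)} = 3 - M M = 3 - M^{2}$)
$p{\left(K \right)} = -29$ ($p{\left(K \right)} = -8 + \frac{\left(-8 + 5\right) \left(9 + 5\right)}{2} = -8 + \frac{\left(-3\right) 14}{2} = -8 + \frac{1}{2} \left(-42\right) = -8 - 21 = -29$)
$309 \left(22 + p{\left(E{\left(2 \right)} \right)}\right) = 309 \left(22 - 29\right) = 309 \left(-7\right) = -2163$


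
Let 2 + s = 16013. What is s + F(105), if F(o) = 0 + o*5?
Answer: 16536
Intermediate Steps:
F(o) = 5*o (F(o) = 0 + 5*o = 5*o)
s = 16011 (s = -2 + 16013 = 16011)
s + F(105) = 16011 + 5*105 = 16011 + 525 = 16536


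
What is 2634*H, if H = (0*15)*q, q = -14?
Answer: 0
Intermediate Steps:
H = 0 (H = (0*15)*(-14) = 0*(-14) = 0)
2634*H = 2634*0 = 0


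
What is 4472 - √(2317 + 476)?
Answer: 4472 - 7*√57 ≈ 4419.1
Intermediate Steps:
4472 - √(2317 + 476) = 4472 - √2793 = 4472 - 7*√57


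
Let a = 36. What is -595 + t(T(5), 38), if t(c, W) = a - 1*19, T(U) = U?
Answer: -578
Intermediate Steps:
t(c, W) = 17 (t(c, W) = 36 - 1*19 = 36 - 19 = 17)
-595 + t(T(5), 38) = -595 + 17 = -578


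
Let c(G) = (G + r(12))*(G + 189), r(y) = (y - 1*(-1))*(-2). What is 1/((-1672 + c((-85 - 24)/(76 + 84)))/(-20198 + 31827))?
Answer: -297702400/171432439 ≈ -1.7366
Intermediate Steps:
r(y) = -2 - 2*y (r(y) = (y + 1)*(-2) = (1 + y)*(-2) = -2 - 2*y)
c(G) = (-26 + G)*(189 + G) (c(G) = (G + (-2 - 2*12))*(G + 189) = (G + (-2 - 24))*(189 + G) = (G - 26)*(189 + G) = (-26 + G)*(189 + G))
1/((-1672 + c((-85 - 24)/(76 + 84)))/(-20198 + 31827)) = 1/((-1672 + (-4914 + ((-85 - 24)/(76 + 84))**2 + 163*((-85 - 24)/(76 + 84))))/(-20198 + 31827)) = 1/((-1672 + (-4914 + (-109/160)**2 + 163*(-109/160)))/11629) = 1/((-1672 + (-4914 + (-109*1/160)**2 + 163*(-109*1/160)))*(1/11629)) = 1/((-1672 + (-4914 + (-109/160)**2 + 163*(-109/160)))*(1/11629)) = 1/((-1672 + (-4914 + 11881/25600 - 17767/160))*(1/11629)) = 1/((-1672 - 128629239/25600)*(1/11629)) = 1/(-171432439/25600*1/11629) = 1/(-171432439/297702400) = -297702400/171432439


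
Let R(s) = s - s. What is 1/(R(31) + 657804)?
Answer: 1/657804 ≈ 1.5202e-6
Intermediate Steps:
R(s) = 0
1/(R(31) + 657804) = 1/(0 + 657804) = 1/657804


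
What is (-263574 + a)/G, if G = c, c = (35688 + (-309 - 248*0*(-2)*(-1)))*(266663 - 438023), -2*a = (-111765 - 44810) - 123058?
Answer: 16501/808339392 ≈ 2.0413e-5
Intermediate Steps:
a = 279633/2 (a = -((-111765 - 44810) - 123058)/2 = -(-156575 - 123058)/2 = -½*(-279633) = 279633/2 ≈ 1.3982e+5)
c = -6062545440 (c = (35688 + (-309 - 0*(-1)))*(-171360) = (35688 + (-309 - 248*0))*(-171360) = (35688 + (-309 + 0))*(-171360) = (35688 - 309)*(-171360) = 35379*(-171360) = -6062545440)
G = -6062545440
(-263574 + a)/G = (-263574 + 279633/2)/(-6062545440) = -247515/2*(-1/6062545440) = 16501/808339392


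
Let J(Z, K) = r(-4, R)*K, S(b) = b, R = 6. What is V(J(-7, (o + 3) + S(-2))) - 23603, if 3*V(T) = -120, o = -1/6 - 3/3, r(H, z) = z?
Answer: -23643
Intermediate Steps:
o = -7/6 (o = -1*⅙ - 3*⅓ = -⅙ - 1 = -7/6 ≈ -1.1667)
J(Z, K) = 6*K
V(T) = -40 (V(T) = (⅓)*(-120) = -40)
V(J(-7, (o + 3) + S(-2))) - 23603 = -40 - 23603 = -23643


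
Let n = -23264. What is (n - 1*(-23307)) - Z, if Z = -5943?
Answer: 5986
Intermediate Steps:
(n - 1*(-23307)) - Z = (-23264 - 1*(-23307)) - 1*(-5943) = (-23264 + 23307) + 5943 = 43 + 5943 = 5986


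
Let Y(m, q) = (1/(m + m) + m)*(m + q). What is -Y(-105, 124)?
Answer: 418969/210 ≈ 1995.1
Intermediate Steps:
Y(m, q) = (m + q)*(m + 1/(2*m)) (Y(m, q) = (1/(2*m) + m)*(m + q) = (m + 1/(2*m))*(m + q) = (m + q)*(m + 1/(2*m)))
-Y(-105, 124) = -(½ + (-105)² - 105*124 + (½)*124/(-105)) = -(½ + 11025 - 13020 + (½)*124*(-1/105)) = -(½ + 11025 - 13020 - 62/105) = -1*(-418969/210) = 418969/210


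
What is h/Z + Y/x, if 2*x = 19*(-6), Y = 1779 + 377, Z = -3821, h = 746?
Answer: -8280598/217797 ≈ -38.020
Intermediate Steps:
Y = 2156
x = -57 (x = (19*(-6))/2 = (½)*(-114) = -57)
h/Z + Y/x = 746/(-3821) + 2156/(-57) = 746*(-1/3821) + 2156*(-1/57) = -746/3821 - 2156/57 = -8280598/217797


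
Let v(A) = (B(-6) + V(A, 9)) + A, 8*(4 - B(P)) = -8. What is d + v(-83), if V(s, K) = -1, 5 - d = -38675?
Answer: 38601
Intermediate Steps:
d = 38680 (d = 5 - 1*(-38675) = 5 + 38675 = 38680)
B(P) = 5 (B(P) = 4 - ⅛*(-8) = 4 + 1 = 5)
v(A) = 4 + A (v(A) = (5 - 1) + A = 4 + A)
d + v(-83) = 38680 + (4 - 83) = 38680 - 79 = 38601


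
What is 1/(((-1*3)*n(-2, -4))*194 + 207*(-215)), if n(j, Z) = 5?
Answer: -1/47415 ≈ -2.1090e-5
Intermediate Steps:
1/(((-1*3)*n(-2, -4))*194 + 207*(-215)) = 1/((-1*3*5)*194 + 207*(-215)) = 1/(-3*5*194 - 44505) = 1/(-15*194 - 44505) = 1/(-2910 - 44505) = 1/(-47415) = -1/47415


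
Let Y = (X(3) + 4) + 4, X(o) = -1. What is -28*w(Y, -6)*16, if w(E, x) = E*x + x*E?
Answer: 37632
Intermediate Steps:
Y = 7 (Y = (-1 + 4) + 4 = 3 + 4 = 7)
w(E, x) = 2*E*x (w(E, x) = E*x + E*x = 2*E*x)
-28*w(Y, -6)*16 = -56*7*(-6)*16 = -28*(-84)*16 = 2352*16 = 37632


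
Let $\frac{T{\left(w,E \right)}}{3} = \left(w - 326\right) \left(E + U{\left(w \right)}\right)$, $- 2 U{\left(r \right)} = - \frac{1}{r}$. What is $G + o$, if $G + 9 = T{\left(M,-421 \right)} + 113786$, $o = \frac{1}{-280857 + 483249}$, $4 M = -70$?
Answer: $\frac{3879377602091}{7083720} \approx 5.4765 \cdot 10^{5}$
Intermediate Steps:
$M = - \frac{35}{2}$ ($M = \frac{1}{4} \left(-70\right) = - \frac{35}{2} \approx -17.5$)
$U{\left(r \right)} = \frac{1}{2 r}$ ($U{\left(r \right)} = - \frac{\left(-1\right) \frac{1}{r}}{2} = \frac{1}{2 r}$)
$T{\left(w,E \right)} = 3 \left(-326 + w\right) \left(E + \frac{1}{2 w}\right)$ ($T{\left(w,E \right)} = 3 \left(w - 326\right) \left(E + \frac{1}{2 w}\right) = 3 \left(-326 + w\right) \left(E + \frac{1}{2 w}\right)$)
$o = \frac{1}{202392} \approx 4.9409 \cdot 10^{-6}$
$G = \frac{19167643}{35}$ ($G = -9 + \left(\left(\frac{3}{2} - -411738 - \frac{489}{- \frac{35}{2}} + 3 \left(-421\right) \left(- \frac{35}{2}\right)\right) + 113786\right) = -9 + \left(\left(\frac{3}{2} + 411738 - - \frac{978}{35} + \frac{44205}{2}\right) + 113786\right) = -9 + \left(\left(\frac{3}{2} + 411738 + \frac{978}{35} + \frac{44205}{2}\right) + 113786\right) = -9 + \left(\frac{15185448}{35} + 113786\right) = -9 + \frac{19167958}{35} = \frac{19167643}{35} \approx 5.4765 \cdot 10^{5}$)
$G + o = \frac{19167643}{35} + \frac{1}{202392} = \frac{3879377602091}{7083720}$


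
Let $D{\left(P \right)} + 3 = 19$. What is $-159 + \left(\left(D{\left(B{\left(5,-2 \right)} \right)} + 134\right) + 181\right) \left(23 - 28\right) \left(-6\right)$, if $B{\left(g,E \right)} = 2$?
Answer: $9771$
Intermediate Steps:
$D{\left(P \right)} = 16$ ($D{\left(P \right)} = -3 + 19 = 16$)
$-159 + \left(\left(D{\left(B{\left(5,-2 \right)} \right)} + 134\right) + 181\right) \left(23 - 28\right) \left(-6\right) = -159 + \left(\left(16 + 134\right) + 181\right) \left(23 - 28\right) \left(-6\right) = -159 + \left(150 + 181\right) \left(\left(-5\right) \left(-6\right)\right) = -159 + 331 \cdot 30 = -159 + 9930 = 9771$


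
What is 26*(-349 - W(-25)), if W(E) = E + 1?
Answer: -8450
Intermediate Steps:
W(E) = 1 + E
26*(-349 - W(-25)) = 26*(-349 - (1 - 25)) = 26*(-349 - 1*(-24)) = 26*(-349 + 24) = 26*(-325) = -8450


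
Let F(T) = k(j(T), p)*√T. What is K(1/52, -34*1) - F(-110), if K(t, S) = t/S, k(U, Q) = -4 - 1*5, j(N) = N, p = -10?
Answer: -1/1768 + 9*I*√110 ≈ -0.00056561 + 94.393*I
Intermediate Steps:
k(U, Q) = -9 (k(U, Q) = -4 - 5 = -9)
F(T) = -9*√T
K(1/52, -34*1) - F(-110) = 1/(52*((-34*1))) - (-9)*√(-110) = (1/52)/(-34) - (-9)*I*√110 = (1/52)*(-1/34) - (-9)*I*√110 = -1/1768 + 9*I*√110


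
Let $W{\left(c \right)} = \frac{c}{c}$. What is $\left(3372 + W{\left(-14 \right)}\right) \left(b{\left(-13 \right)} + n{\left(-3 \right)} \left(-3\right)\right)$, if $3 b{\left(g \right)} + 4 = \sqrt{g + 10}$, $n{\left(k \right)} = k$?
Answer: $\frac{77579}{3} + \frac{3373 i \sqrt{3}}{3} \approx 25860.0 + 1947.4 i$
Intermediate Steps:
$W{\left(c \right)} = 1$
$b{\left(g \right)} = - \frac{4}{3} + \frac{\sqrt{10 + g}}{3}$ ($b{\left(g \right)} = - \frac{4}{3} + \frac{\sqrt{g + 10}}{3} = - \frac{4}{3} + \frac{\sqrt{10 + g}}{3}$)
$\left(3372 + W{\left(-14 \right)}\right) \left(b{\left(-13 \right)} + n{\left(-3 \right)} \left(-3\right)\right) = \left(3372 + 1\right) \left(\left(- \frac{4}{3} + \frac{\sqrt{10 - 13}}{3}\right) - -9\right) = 3373 \left(\left(- \frac{4}{3} + \frac{\sqrt{-3}}{3}\right) + 9\right) = 3373 \left(\left(- \frac{4}{3} + \frac{i \sqrt{3}}{3}\right) + 9\right) = 3373 \left(\frac{23}{3} + \frac{i \sqrt{3}}{3}\right) = \frac{77579}{3} + \frac{3373 i \sqrt{3}}{3}$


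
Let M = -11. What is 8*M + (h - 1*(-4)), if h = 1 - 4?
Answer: -87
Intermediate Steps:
h = -3
8*M + (h - 1*(-4)) = 8*(-11) + (-3 - 1*(-4)) = -88 + (-3 + 4) = -88 + 1 = -87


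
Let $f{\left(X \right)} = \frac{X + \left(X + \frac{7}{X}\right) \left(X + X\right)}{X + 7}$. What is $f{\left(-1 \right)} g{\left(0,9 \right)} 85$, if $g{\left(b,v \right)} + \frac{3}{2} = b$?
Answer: $- \frac{1275}{4} \approx -318.75$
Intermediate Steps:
$g{\left(b,v \right)} = - \frac{3}{2} + b$
$f{\left(X \right)} = \frac{X + 2 X \left(X + \frac{7}{X}\right)}{7 + X}$ ($f{\left(X \right)} = \frac{X + \left(X + \frac{7}{X}\right) 2 X}{7 + X} = \frac{X + 2 X \left(X + \frac{7}{X}\right)}{7 + X}$)
$f{\left(-1 \right)} g{\left(0,9 \right)} 85 = \frac{14 - 1 + 2 \left(-1\right)^{2}}{7 - 1} \left(- \frac{3}{2} + 0\right) 85 = \frac{14 - 1 + 2 \cdot 1}{6} \left(- \frac{3}{2}\right) 85 = \frac{14 - 1 + 2}{6} \left(- \frac{3}{2}\right) 85 = \frac{1}{6} \cdot 15 \left(- \frac{3}{2}\right) 85 = \frac{5}{2} \left(- \frac{3}{2}\right) 85 = \left(- \frac{15}{4}\right) 85 = - \frac{1275}{4}$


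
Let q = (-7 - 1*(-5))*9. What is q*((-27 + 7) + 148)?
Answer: -2304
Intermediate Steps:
q = -18 (q = (-7 + 5)*9 = -2*9 = -18)
q*((-27 + 7) + 148) = -18*((-27 + 7) + 148) = -18*(-20 + 148) = -18*128 = -2304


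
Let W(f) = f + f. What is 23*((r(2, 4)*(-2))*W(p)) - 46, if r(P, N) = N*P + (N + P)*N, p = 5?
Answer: -14766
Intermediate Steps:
W(f) = 2*f
r(P, N) = N*P + N*(N + P)
23*((r(2, 4)*(-2))*W(p)) - 46 = 23*(((4*(4 + 2*2))*(-2))*(2*5)) - 46 = 23*(((4*(4 + 4))*(-2))*10) - 46 = 23*(((4*8)*(-2))*10) - 46 = 23*((32*(-2))*10) - 46 = 23*(-64*10) - 46 = 23*(-640) - 46 = -14720 - 46 = -14766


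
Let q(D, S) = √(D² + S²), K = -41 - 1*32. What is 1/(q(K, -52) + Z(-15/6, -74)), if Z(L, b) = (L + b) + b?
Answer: -602/58469 - 4*√8033/58469 ≈ -0.016428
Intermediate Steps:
K = -73 (K = -41 - 32 = -73)
Z(L, b) = L + 2*b
1/(q(K, -52) + Z(-15/6, -74)) = 1/(√((-73)² + (-52)²) + (-15/6 + 2*(-74))) = 1/(√(5329 + 2704) + (-15*⅙ - 148)) = 1/(√8033 + (-5/2 - 148)) = 1/(√8033 - 301/2) = 1/(-301/2 + √8033)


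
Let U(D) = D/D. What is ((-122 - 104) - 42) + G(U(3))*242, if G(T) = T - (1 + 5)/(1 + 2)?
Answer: -510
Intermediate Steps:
U(D) = 1
G(T) = -2 + T (G(T) = T - 6/3 = T - 1*2 = T - 2 = -2 + T)
((-122 - 104) - 42) + G(U(3))*242 = ((-122 - 104) - 42) + (-2 + 1)*242 = (-226 - 42) - 1*242 = -268 - 242 = -510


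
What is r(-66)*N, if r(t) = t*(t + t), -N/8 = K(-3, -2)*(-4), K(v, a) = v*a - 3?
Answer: 836352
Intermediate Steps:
K(v, a) = -3 + a*v (K(v, a) = a*v - 3 = -3 + a*v)
N = 96 (N = -8*(-3 - 2*(-3))*(-4) = -8*(-3 + 6)*(-4) = -24*(-4) = -8*(-12) = 96)
r(t) = 2*t² (r(t) = t*(2*t) = 2*t²)
r(-66)*N = (2*(-66)²)*96 = (2*4356)*96 = 8712*96 = 836352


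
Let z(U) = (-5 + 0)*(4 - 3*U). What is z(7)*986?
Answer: 83810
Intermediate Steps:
z(U) = -20 + 15*U (z(U) = -5*(4 - 3*U) = -20 + 15*U)
z(7)*986 = (-20 + 15*7)*986 = (-20 + 105)*986 = 85*986 = 83810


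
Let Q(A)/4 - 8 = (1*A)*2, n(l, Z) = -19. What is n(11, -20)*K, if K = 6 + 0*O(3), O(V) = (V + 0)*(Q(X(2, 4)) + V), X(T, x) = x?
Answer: -114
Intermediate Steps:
Q(A) = 32 + 8*A (Q(A) = 32 + 4*((1*A)*2) = 32 + 4*(A*2) = 32 + 4*(2*A) = 32 + 8*A)
O(V) = V*(64 + V) (O(V) = (V + 0)*((32 + 8*4) + V) = V*((32 + 32) + V) = V*(64 + V))
K = 6 (K = 6 + 0*(3*(64 + 3)) = 6 + 0*(3*67) = 6 + 0*201 = 6 + 0 = 6)
n(11, -20)*K = -19*6 = -114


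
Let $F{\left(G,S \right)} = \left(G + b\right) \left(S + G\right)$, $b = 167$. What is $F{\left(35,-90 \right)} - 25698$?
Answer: $-36808$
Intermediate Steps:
$F{\left(G,S \right)} = \left(167 + G\right) \left(G + S\right)$ ($F{\left(G,S \right)} = \left(G + 167\right) \left(S + G\right) = \left(167 + G\right) \left(G + S\right)$)
$F{\left(35,-90 \right)} - 25698 = \left(35^{2} + 167 \cdot 35 + 167 \left(-90\right) + 35 \left(-90\right)\right) - 25698 = \left(1225 + 5845 - 15030 - 3150\right) - 25698 = -11110 - 25698 = -36808$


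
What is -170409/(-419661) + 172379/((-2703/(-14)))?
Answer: 112581224977/126038187 ≈ 893.23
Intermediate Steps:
-170409/(-419661) + 172379/((-2703/(-14))) = -170409*(-1/419661) + 172379/((-1/14*(-2703))) = 56803/139887 + 172379/(2703/14) = 56803/139887 + 172379*(14/2703) = 56803/139887 + 2413306/2703 = 112581224977/126038187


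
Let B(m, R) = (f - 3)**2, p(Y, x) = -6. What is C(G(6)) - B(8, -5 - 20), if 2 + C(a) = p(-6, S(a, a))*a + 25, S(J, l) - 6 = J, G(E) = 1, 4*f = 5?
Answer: 223/16 ≈ 13.938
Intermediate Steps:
f = 5/4 (f = (1/4)*5 = 5/4 ≈ 1.2500)
S(J, l) = 6 + J
C(a) = 23 - 6*a (C(a) = -2 + (-6*a + 25) = -2 + (25 - 6*a) = 23 - 6*a)
B(m, R) = 49/16 (B(m, R) = (5/4 - 3)**2 = (-7/4)**2 = 49/16)
C(G(6)) - B(8, -5 - 20) = (23 - 6*1) - 1*49/16 = (23 - 6) - 49/16 = 17 - 49/16 = 223/16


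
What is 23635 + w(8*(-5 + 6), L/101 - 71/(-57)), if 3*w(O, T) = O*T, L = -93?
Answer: 408215045/17271 ≈ 23636.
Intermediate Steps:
w(O, T) = O*T/3 (w(O, T) = (O*T)/3 = O*T/3)
23635 + w(8*(-5 + 6), L/101 - 71/(-57)) = 23635 + (8*(-5 + 6))*(-93/101 - 71/(-57))/3 = 23635 + (8*1)*(-93*1/101 - 71*(-1/57))/3 = 23635 + (⅓)*8*(-93/101 + 71/57) = 23635 + (⅓)*8*(1870/5757) = 23635 + 14960/17271 = 408215045/17271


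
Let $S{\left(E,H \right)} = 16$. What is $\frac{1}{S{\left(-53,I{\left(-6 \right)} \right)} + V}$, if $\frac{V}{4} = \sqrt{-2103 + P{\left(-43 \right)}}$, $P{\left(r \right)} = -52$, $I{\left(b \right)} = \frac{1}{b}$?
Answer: $\frac{1}{2171} - \frac{i \sqrt{2155}}{8684} \approx 0.00046062 - 0.0053457 i$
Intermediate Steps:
$V = 4 i \sqrt{2155}$ ($V = 4 \sqrt{-2103 - 52} = 4 \sqrt{-2155} = 4 i \sqrt{2155} \approx 185.69 i$)
$\frac{1}{S{\left(-53,I{\left(-6 \right)} \right)} + V} = \frac{1}{16 + 4 i \sqrt{2155}}$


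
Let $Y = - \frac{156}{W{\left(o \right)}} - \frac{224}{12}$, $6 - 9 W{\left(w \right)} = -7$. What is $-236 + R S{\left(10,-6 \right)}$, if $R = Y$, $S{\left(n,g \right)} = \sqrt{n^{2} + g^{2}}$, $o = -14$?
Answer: $-236 - \frac{760 \sqrt{34}}{3} \approx -1713.2$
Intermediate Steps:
$W{\left(w \right)} = \frac{13}{9}$ ($W{\left(w \right)} = \frac{2}{3} - - \frac{7}{9} = \frac{2}{3} + \frac{7}{9} = \frac{13}{9}$)
$S{\left(n,g \right)} = \sqrt{g^{2} + n^{2}}$
$Y = - \frac{380}{3}$ ($Y = - \frac{156}{\frac{13}{9}} - \frac{224}{12} = \left(-156\right) \frac{9}{13} - \frac{56}{3} = -108 - \frac{56}{3} = - \frac{380}{3} \approx -126.67$)
$R = - \frac{380}{3} \approx -126.67$
$-236 + R S{\left(10,-6 \right)} = -236 - \frac{380 \sqrt{\left(-6\right)^{2} + 10^{2}}}{3} = -236 - \frac{380 \sqrt{36 + 100}}{3} = -236 - \frac{380 \sqrt{136}}{3} = -236 - \frac{380 \cdot 2 \sqrt{34}}{3} = -236 - \frac{760 \sqrt{34}}{3}$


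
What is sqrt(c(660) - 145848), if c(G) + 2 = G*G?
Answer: 5*sqrt(11590) ≈ 538.28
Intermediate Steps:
c(G) = -2 + G**2 (c(G) = -2 + G*G = -2 + G**2)
sqrt(c(660) - 145848) = sqrt((-2 + 660**2) - 145848) = sqrt((-2 + 435600) - 145848) = sqrt(435598 - 145848) = sqrt(289750) = 5*sqrt(11590)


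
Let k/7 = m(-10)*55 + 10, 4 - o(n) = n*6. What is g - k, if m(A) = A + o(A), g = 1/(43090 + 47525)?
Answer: -1890228899/90615 ≈ -20860.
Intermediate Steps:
o(n) = 4 - 6*n (o(n) = 4 - n*6 = 4 - 6*n)
g = 1/90615 ≈ 1.1036e-5
m(A) = 4 - 5*A (m(A) = A + (4 - 6*A) = 4 - 5*A)
k = 20860 (k = 7*((4 - 5*(-10))*55 + 10) = 7*((4 + 50)*55 + 10) = 7*(54*55 + 10) = 7*(2970 + 10) = 7*2980 = 20860)
g - k = 1/90615 - 1*20860 = 1/90615 - 20860 = -1890228899/90615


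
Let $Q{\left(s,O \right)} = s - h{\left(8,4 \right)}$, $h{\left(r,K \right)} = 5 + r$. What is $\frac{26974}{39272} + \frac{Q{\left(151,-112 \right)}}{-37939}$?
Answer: $\frac{508973525}{744970204} \approx 0.68321$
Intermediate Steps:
$Q{\left(s,O \right)} = -13 + s$ ($Q{\left(s,O \right)} = s - \left(5 + 8\right) = s - 13 = -13 + s$)
$\frac{26974}{39272} + \frac{Q{\left(151,-112 \right)}}{-37939} = \frac{26974}{39272} + \frac{-13 + 151}{-37939} = 26974 \cdot \frac{1}{39272} + 138 \left(- \frac{1}{37939}\right) = \frac{13487}{19636} - \frac{138}{37939} = \frac{508973525}{744970204}$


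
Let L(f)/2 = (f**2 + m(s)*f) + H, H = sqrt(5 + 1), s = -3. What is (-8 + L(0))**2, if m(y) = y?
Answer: 88 - 32*sqrt(6) ≈ 9.6163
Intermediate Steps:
H = sqrt(6) ≈ 2.4495
L(f) = -6*f + 2*sqrt(6) + 2*f**2 (L(f) = 2*((f**2 - 3*f) + sqrt(6)) = 2*(sqrt(6) + f**2 - 3*f) = -6*f + 2*sqrt(6) + 2*f**2)
(-8 + L(0))**2 = (-8 + (-6*0 + 2*sqrt(6) + 2*0**2))**2 = (-8 + (0 + 2*sqrt(6) + 2*0))**2 = (-8 + (0 + 2*sqrt(6) + 0))**2 = (-8 + 2*sqrt(6))**2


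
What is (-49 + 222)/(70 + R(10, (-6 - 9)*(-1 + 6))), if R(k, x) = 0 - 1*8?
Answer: 173/62 ≈ 2.7903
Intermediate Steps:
R(k, x) = -8 (R(k, x) = 0 - 8 = -8)
(-49 + 222)/(70 + R(10, (-6 - 9)*(-1 + 6))) = (-49 + 222)/(70 - 8) = 173/62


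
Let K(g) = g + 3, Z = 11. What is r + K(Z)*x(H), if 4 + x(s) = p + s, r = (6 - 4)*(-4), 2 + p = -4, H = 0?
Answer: -148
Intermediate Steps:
p = -6 (p = -2 - 4 = -6)
K(g) = 3 + g
r = -8 (r = 2*(-4) = -8)
x(s) = -10 + s (x(s) = -4 + (-6 + s) = -10 + s)
r + K(Z)*x(H) = -8 + (3 + 11)*(-10 + 0) = -8 + 14*(-10) = -8 - 140 = -148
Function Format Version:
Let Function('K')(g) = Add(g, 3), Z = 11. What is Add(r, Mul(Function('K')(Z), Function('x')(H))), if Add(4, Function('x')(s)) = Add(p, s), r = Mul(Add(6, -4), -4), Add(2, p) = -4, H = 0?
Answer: -148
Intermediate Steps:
p = -6 (p = Add(-2, -4) = -6)
Function('K')(g) = Add(3, g)
r = -8 (r = Mul(2, -4) = -8)
Function('x')(s) = Add(-10, s) (Function('x')(s) = Add(-4, Add(-6, s)) = Add(-10, s))
Add(r, Mul(Function('K')(Z), Function('x')(H))) = Add(-8, Mul(Add(3, 11), Add(-10, 0))) = Add(-8, Mul(14, -10)) = Add(-8, -140) = -148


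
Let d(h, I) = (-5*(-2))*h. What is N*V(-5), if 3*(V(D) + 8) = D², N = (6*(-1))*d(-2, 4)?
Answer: 40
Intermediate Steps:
d(h, I) = 10*h
N = 120 (N = (6*(-1))*(10*(-2)) = -6*(-20) = 120)
V(D) = -8 + D²/3
N*V(-5) = 120*(-8 + (⅓)*(-5)²) = 120*(-8 + (⅓)*25) = 120*(-8 + 25/3) = 120*(⅓) = 40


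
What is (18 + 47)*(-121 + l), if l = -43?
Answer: -10660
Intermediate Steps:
(18 + 47)*(-121 + l) = (18 + 47)*(-121 - 43) = 65*(-164) = -10660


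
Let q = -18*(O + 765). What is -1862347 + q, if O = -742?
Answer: -1862761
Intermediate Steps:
q = -414 (q = -18*(-742 + 765) = -18*23 = -414)
-1862347 + q = -1862347 - 414 = -1862761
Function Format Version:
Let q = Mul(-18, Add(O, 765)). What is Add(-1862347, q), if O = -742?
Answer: -1862761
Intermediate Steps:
q = -414 (q = Mul(-18, Add(-742, 765)) = Mul(-18, 23) = -414)
Add(-1862347, q) = Add(-1862347, -414) = -1862761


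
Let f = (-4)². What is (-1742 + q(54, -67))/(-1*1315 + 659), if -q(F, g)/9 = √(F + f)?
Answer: 871/328 + 9*√70/656 ≈ 2.7703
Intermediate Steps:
f = 16
q(F, g) = -9*√(16 + F) (q(F, g) = -9*√(F + 16) = -9*√(16 + F))
(-1742 + q(54, -67))/(-1*1315 + 659) = (-1742 - 9*√(16 + 54))/(-1*1315 + 659) = (-1742 - 9*√70)/(-1315 + 659) = (-1742 - 9*√70)/(-656) = (-1742 - 9*√70)*(-1/656) = 871/328 + 9*√70/656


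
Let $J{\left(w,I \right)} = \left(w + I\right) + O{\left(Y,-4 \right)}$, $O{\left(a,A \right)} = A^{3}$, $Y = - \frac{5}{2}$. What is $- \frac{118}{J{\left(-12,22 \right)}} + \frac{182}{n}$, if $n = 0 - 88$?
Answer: $\frac{139}{1188} \approx 0.117$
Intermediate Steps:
$Y = - \frac{5}{2}$ ($Y = \left(-5\right) \frac{1}{2} = - \frac{5}{2} \approx -2.5$)
$J{\left(w,I \right)} = -64 + I + w$ ($J{\left(w,I \right)} = \left(w + I\right) + \left(-4\right)^{3} = \left(I + w\right) - 64 = -64 + I + w$)
$n = -88$ ($n = 0 - 88 = -88$)
$- \frac{118}{J{\left(-12,22 \right)}} + \frac{182}{n} = - \frac{118}{-64 + 22 - 12} + \frac{182}{-88} = - \frac{118}{-54} + 182 \left(- \frac{1}{88}\right) = \left(-118\right) \left(- \frac{1}{54}\right) - \frac{91}{44} = \frac{59}{27} - \frac{91}{44} = \frac{139}{1188}$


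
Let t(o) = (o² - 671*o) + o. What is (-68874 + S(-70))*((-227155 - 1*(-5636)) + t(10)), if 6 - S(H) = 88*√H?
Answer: 15710099292 + 20074472*I*√70 ≈ 1.571e+10 + 1.6796e+8*I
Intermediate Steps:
t(o) = o² - 670*o
S(H) = 6 - 88*√H
(-68874 + S(-70))*((-227155 - 1*(-5636)) + t(10)) = (-68874 + (6 - 88*I*√70))*((-227155 - 1*(-5636)) + 10*(-670 + 10)) = (-68874 + (6 - 88*I*√70))*((-227155 + 5636) + 10*(-660)) = (-68874 + (6 - 88*I*√70))*(-221519 - 6600) = (-68868 - 88*I*√70)*(-228119) = 15710099292 + 20074472*I*√70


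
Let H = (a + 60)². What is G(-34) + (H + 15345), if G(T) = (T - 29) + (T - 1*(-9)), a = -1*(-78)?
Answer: 34301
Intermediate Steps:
a = 78
H = 19044 (H = (78 + 60)² = 138² = 19044)
G(T) = -20 + 2*T (G(T) = (-29 + T) + (T + 9) = (-29 + T) + (9 + T) = -20 + 2*T)
G(-34) + (H + 15345) = (-20 + 2*(-34)) + (19044 + 15345) = (-20 - 68) + 34389 = -88 + 34389 = 34301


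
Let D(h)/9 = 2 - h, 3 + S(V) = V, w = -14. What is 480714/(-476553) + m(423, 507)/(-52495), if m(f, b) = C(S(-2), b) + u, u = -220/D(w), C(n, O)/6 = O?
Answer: -320208331067/300199796820 ≈ -1.0667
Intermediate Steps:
S(V) = -3 + V
D(h) = 18 - 9*h (D(h) = 9*(2 - h) = 18 - 9*h)
C(n, O) = 6*O
u = -55/36 (u = -220/(18 - 9*(-14)) = -220/(18 + 126) = -220/144 = -220*1/144 = -55/36 ≈ -1.5278)
m(f, b) = -55/36 + 6*b (m(f, b) = 6*b - 55/36 = -55/36 + 6*b)
480714/(-476553) + m(423, 507)/(-52495) = 480714/(-476553) + (-55/36 + 6*507)/(-52495) = 480714*(-1/476553) + (-55/36 + 3042)*(-1/52495) = -160238/158851 + (109457/36)*(-1/52495) = -160238/158851 - 109457/1889820 = -320208331067/300199796820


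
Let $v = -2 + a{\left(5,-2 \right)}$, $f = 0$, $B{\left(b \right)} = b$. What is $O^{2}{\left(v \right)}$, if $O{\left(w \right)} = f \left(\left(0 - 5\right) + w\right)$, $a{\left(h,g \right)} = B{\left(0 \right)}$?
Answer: $0$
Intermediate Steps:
$a{\left(h,g \right)} = 0$
$v = -2$ ($v = -2 + 0 = -2$)
$O{\left(w \right)} = 0$ ($O{\left(w \right)} = 0 \left(\left(0 - 5\right) + w\right) = 0 \left(-5 + w\right) = 0$)
$O^{2}{\left(v \right)} = 0^{2} = 0$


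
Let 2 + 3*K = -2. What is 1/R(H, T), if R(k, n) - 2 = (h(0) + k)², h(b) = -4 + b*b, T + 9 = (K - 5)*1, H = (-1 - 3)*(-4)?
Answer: 1/146 ≈ 0.0068493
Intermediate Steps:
K = -4/3 (K = -⅔ + (⅓)*(-2) = -⅔ - ⅔ = -4/3 ≈ -1.3333)
H = 16 (H = -4*(-4) = 16)
T = -46/3 (T = -9 + (-4/3 - 5)*1 = -9 - 19/3*1 = -9 - 19/3 = -46/3 ≈ -15.333)
h(b) = -4 + b²
R(k, n) = 2 + (-4 + k)² (R(k, n) = 2 + ((-4 + 0²) + k)² = 2 + ((-4 + 0) + k)² = 2 + (-4 + k)²)
1/R(H, T) = 1/(2 + (4 - 1*16)²) = 1/(2 + (4 - 16)²) = 1/(2 + (-12)²) = 1/(2 + 144) = 1/146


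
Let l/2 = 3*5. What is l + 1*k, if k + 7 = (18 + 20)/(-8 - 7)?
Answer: 307/15 ≈ 20.467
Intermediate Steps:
l = 30 (l = 2*(3*5) = 2*15 = 30)
k = -143/15 (k = -7 + (18 + 20)/(-8 - 7) = -7 + 38/(-15) = -7 + 38*(-1/15) = -7 - 38/15 = -143/15 ≈ -9.5333)
l + 1*k = 30 + 1*(-143/15) = 30 - 143/15 = 307/15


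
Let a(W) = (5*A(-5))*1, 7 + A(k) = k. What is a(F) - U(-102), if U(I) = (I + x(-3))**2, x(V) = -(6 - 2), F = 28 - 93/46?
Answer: -11296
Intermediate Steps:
A(k) = -7 + k
F = 1195/46 (F = 28 - 93/46 = 1195/46 ≈ 25.978)
a(W) = -60 (a(W) = (5*(-7 - 5))*1 = (5*(-12))*1 = -60*1 = -60)
x(V) = -4 (x(V) = -1*4 = -4)
U(I) = (-4 + I)**2 (U(I) = (I - 4)**2 = (-4 + I)**2)
a(F) - U(-102) = -60 - (-4 - 102)**2 = -60 - 1*(-106)**2 = -60 - 1*11236 = -60 - 11236 = -11296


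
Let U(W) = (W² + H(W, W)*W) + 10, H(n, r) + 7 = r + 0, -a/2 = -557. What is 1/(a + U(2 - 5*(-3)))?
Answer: 1/1583 ≈ 0.00063171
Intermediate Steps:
a = 1114 (a = -2*(-557) = 1114)
H(n, r) = -7 + r (H(n, r) = -7 + (r + 0) = -7 + r)
U(W) = 10 + W² + W*(-7 + W) (U(W) = (W² + (-7 + W)*W) + 10 = (W² + W*(-7 + W)) + 10 = 10 + W² + W*(-7 + W))
1/(a + U(2 - 5*(-3))) = 1/(1114 + (10 + (2 - 5*(-3))² + (2 - 5*(-3))*(-7 + (2 - 5*(-3))))) = 1/(1114 + (10 + (2 + 15)² + (2 + 15)*(-7 + (2 + 15)))) = 1/(1114 + (10 + 17² + 17*(-7 + 17))) = 1/(1114 + (10 + 289 + 17*10)) = 1/(1114 + (10 + 289 + 170)) = 1/(1114 + 469) = 1/1583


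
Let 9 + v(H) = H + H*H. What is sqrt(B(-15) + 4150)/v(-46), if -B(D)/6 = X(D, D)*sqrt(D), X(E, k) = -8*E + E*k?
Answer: sqrt(4150 - 2070*I*sqrt(15))/2061 ≈ 0.039384 - 0.023961*I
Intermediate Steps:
B(D) = -6*D**(3/2)*(-8 + D) (B(D) = -6*D*(-8 + D)*sqrt(D) = -6*D**(3/2)*(-8 + D))
v(H) = -9 + H + H**2 (v(H) = -9 + (H + H*H) = -9 + (H + H**2) = -9 + H + H**2)
sqrt(B(-15) + 4150)/v(-46) = sqrt(6*(-15)**(3/2)*(8 - 1*(-15)) + 4150)/(-9 - 46 + (-46)**2) = sqrt(6*(-15*I*sqrt(15))*(8 + 15) + 4150)/(-9 - 46 + 2116) = sqrt(6*(-15*I*sqrt(15))*23 + 4150)/2061 = sqrt(-2070*I*sqrt(15) + 4150)*(1/2061) = sqrt(4150 - 2070*I*sqrt(15))*(1/2061) = sqrt(4150 - 2070*I*sqrt(15))/2061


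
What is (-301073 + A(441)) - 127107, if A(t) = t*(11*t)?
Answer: 1711111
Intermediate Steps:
A(t) = 11*t²
(-301073 + A(441)) - 127107 = (-301073 + 11*441²) - 127107 = (-301073 + 11*194481) - 127107 = (-301073 + 2139291) - 127107 = 1838218 - 127107 = 1711111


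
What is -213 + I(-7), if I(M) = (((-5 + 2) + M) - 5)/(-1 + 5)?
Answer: -867/4 ≈ -216.75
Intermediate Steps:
I(M) = -2 + M/4 (I(M) = ((-3 + M) - 5)/4 = (-8 + M)*(¼) = -2 + M/4)
-213 + I(-7) = -213 + (-2 + (¼)*(-7)) = -213 + (-2 - 7/4) = -213 - 15/4 = -867/4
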